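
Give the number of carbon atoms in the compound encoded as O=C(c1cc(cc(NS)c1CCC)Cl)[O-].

10

The symbol for carbon appears 10 times in the SMILES. Lowercase c denotes aromatic carbon and counts toward C.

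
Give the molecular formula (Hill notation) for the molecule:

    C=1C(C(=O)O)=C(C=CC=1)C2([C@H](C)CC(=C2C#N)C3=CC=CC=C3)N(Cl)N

C20H18ClN3O2

Heavy atoms from the SMILES: 20 C, 1 Cl, 3 N, 2 O.
Implicit hydrogens by atom environment:
  9 × C (aromatic): 1 H each → 9
  5 × C: no H
  3 × C (aromatic): no H
  2 × N: no H
  1 × C: 3 H
  1 × C: 2 H
  1 × C: 1 H
  1 × Cl: no H
  1 × N: 2 H
  1 × O: 1 H
  1 × O: no H
  Total hydrogens = 18.
Molecular formula: C20H18ClN3O2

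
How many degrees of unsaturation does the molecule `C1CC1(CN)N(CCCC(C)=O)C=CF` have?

3

Molecular formula from the SMILES: C11H19FN2O.
DoU = (2C + 2 + N − H − X)/2 = (2·11 + 2 + 2 − 19 − 1)/2 = 6/2 = 3.
(Structurally: 1 ring(s) + 2 π bond(s) = 3.)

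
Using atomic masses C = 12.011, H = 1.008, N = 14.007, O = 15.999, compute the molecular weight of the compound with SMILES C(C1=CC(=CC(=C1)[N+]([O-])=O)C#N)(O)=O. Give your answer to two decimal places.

Molecular formula: C8H4N2O4.
M = 8×12.011 + 4×1.008 + 2×14.007 + 4×15.999 = 192.13 g/mol.

192.13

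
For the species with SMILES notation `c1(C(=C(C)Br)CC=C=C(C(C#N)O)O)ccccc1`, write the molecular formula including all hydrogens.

Heavy atoms from the SMILES: 1 Br, 15 C, 1 N, 2 O.
Implicit hydrogens by atom environment:
  5 × C (aromatic): 1 H each → 5
  5 × C: no H
  2 × C: 1 H each → 2
  2 × O: 1 H each → 2
  1 × Br: no H
  1 × C: 3 H
  1 × C: 2 H
  1 × C (aromatic): no H
  1 × N: no H
  Total hydrogens = 14.
Molecular formula: C15H14BrNO2

C15H14BrNO2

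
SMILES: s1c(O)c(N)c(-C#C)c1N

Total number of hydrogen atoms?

6

Hydrogens are implicit in SMILES; fill each atom to its normal valence:
  4 × C (aromatic): no H
  2 × N: 2 H each → 4
  1 × C: 1 H
  1 × C: no H
  1 × O: 1 H
  1 × S (aromatic): no H
  Total hydrogens = 6.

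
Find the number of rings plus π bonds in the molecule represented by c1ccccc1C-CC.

Molecular formula from the SMILES: C9H12.
DoU = (2C + 2 + N − H − X)/2 = (2·9 + 2 + 0 − 12 − 0)/2 = 8/2 = 4.
(Structurally: 1 ring(s) + 3 π bond(s) = 4.)

4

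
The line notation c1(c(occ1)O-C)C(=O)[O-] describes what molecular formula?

C6H5O4-

Heavy atoms from the SMILES: 6 C, 4 O.
Implicit hydrogens by atom environment:
  2 × C (aromatic): 1 H each → 2
  2 × C (aromatic): no H
  2 × O: no H
  1 × C: 3 H
  1 × C: no H
  1 × O (aromatic): no H
  1 × O (charge -1): no H
  Total hydrogens = 5.
Net charge -1.
Molecular formula: C6H5O4-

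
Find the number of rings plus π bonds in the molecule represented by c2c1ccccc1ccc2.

Molecular formula from the SMILES: C10H8.
DoU = (2C + 2 + N − H − X)/2 = (2·10 + 2 + 0 − 8 − 0)/2 = 14/2 = 7.
(Structurally: 2 ring(s) + 5 π bond(s) = 7.)

7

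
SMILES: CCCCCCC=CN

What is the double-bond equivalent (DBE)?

Molecular formula from the SMILES: C8H17N.
DoU = (2C + 2 + N − H − X)/2 = (2·8 + 2 + 1 − 17 − 0)/2 = 2/2 = 1.
(Structurally: 0 ring(s) + 1 π bond(s) = 1.)

1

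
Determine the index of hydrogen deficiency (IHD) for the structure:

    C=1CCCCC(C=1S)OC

Molecular formula from the SMILES: C8H14OS.
DoU = (2C + 2 + N − H − X)/2 = (2·8 + 2 + 0 − 14 − 0)/2 = 4/2 = 2.
(Structurally: 1 ring(s) + 1 π bond(s) = 2.)

2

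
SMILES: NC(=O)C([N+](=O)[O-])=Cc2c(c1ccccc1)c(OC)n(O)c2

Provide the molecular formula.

Heavy atoms from the SMILES: 14 C, 3 N, 5 O.
Implicit hydrogens by atom environment:
  6 × C (aromatic): 1 H each → 6
  4 × C (aromatic): no H
  3 × O: no H
  2 × C: no H
  1 × C: 3 H
  1 × C: 1 H
  1 × N: 2 H
  1 × N (aromatic): no H
  1 × N (charge +1): no H
  1 × O: 1 H
  1 × O (charge -1): no H
  Total hydrogens = 13.
Molecular formula: C14H13N3O5

C14H13N3O5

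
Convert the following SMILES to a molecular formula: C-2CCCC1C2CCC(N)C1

C10H19N

Heavy atoms from the SMILES: 10 C, 1 N.
Implicit hydrogens by atom environment:
  7 × C: 2 H each → 14
  3 × C: 1 H each → 3
  1 × N: 2 H
  Total hydrogens = 19.
Molecular formula: C10H19N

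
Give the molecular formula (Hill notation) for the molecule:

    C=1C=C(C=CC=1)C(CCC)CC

C12H18

Heavy atoms from the SMILES: 12 C.
Implicit hydrogens by atom environment:
  5 × C (aromatic): 1 H each → 5
  3 × C: 2 H each → 6
  2 × C: 3 H each → 6
  1 × C: 1 H
  1 × C (aromatic): no H
  Total hydrogens = 18.
Molecular formula: C12H18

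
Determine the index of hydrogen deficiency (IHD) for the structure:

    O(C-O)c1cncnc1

4

Molecular formula from the SMILES: C5H6N2O2.
DoU = (2C + 2 + N − H − X)/2 = (2·5 + 2 + 2 − 6 − 0)/2 = 8/2 = 4.
(Structurally: 1 ring(s) + 3 π bond(s) = 4.)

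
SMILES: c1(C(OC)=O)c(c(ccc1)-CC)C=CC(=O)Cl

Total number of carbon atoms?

13

The symbol for carbon appears 13 times in the SMILES. Lowercase c denotes aromatic carbon and counts toward C.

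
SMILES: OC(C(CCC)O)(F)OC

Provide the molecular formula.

C6H13FO3

Heavy atoms from the SMILES: 6 C, 1 F, 3 O.
Implicit hydrogens by atom environment:
  2 × C: 3 H each → 6
  2 × C: 2 H each → 4
  2 × O: 1 H each → 2
  1 × C: 1 H
  1 × C: no H
  1 × F: no H
  1 × O: no H
  Total hydrogens = 13.
Molecular formula: C6H13FO3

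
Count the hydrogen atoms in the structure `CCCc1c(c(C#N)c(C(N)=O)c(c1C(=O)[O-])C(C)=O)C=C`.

Hydrogens are implicit in SMILES; fill each atom to its normal valence:
  6 × C (aromatic): no H
  4 × C: no H
  3 × C: 2 H each → 6
  3 × O: no H
  2 × C: 3 H each → 6
  1 × C: 1 H
  1 × N: 2 H
  1 × N: no H
  1 × O (charge -1): no H
  Total hydrogens = 15.

15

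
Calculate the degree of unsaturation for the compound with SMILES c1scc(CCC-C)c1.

3

Molecular formula from the SMILES: C8H12S.
DoU = (2C + 2 + N − H − X)/2 = (2·8 + 2 + 0 − 12 − 0)/2 = 6/2 = 3.
(Structurally: 1 ring(s) + 2 π bond(s) = 3.)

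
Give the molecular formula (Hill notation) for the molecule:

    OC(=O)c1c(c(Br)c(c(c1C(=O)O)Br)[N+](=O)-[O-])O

C8H3Br2NO7

Heavy atoms from the SMILES: 2 Br, 8 C, 1 N, 7 O.
Implicit hydrogens by atom environment:
  6 × C (aromatic): no H
  3 × O: 1 H each → 3
  3 × O: no H
  2 × Br: no H
  2 × C: no H
  1 × N (charge +1): no H
  1 × O (charge -1): no H
  Total hydrogens = 3.
Molecular formula: C8H3Br2NO7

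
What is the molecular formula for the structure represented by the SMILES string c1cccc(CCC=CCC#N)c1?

C12H13N

Heavy atoms from the SMILES: 12 C, 1 N.
Implicit hydrogens by atom environment:
  5 × C (aromatic): 1 H each → 5
  3 × C: 2 H each → 6
  2 × C: 1 H each → 2
  1 × C: no H
  1 × C (aromatic): no H
  1 × N: no H
  Total hydrogens = 13.
Molecular formula: C12H13N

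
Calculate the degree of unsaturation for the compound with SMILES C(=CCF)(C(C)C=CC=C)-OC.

3

Molecular formula from the SMILES: C10H15FO.
DoU = (2C + 2 + N − H − X)/2 = (2·10 + 2 + 0 − 15 − 1)/2 = 6/2 = 3.
(Structurally: 0 ring(s) + 3 π bond(s) = 3.)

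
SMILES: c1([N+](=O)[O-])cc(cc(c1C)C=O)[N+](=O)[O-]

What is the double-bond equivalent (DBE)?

7

Molecular formula from the SMILES: C8H6N2O5.
DoU = (2C + 2 + N − H − X)/2 = (2·8 + 2 + 2 − 6 − 0)/2 = 14/2 = 7.
(Structurally: 1 ring(s) + 6 π bond(s) = 7.)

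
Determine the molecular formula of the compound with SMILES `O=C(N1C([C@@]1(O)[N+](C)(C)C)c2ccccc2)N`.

Heavy atoms from the SMILES: 12 C, 3 N, 2 O.
Implicit hydrogens by atom environment:
  5 × C (aromatic): 1 H each → 5
  3 × C: 3 H each → 9
  2 × C: no H
  1 × C: 1 H
  1 × C (aromatic): no H
  1 × N: 2 H
  1 × N: no H
  1 × N (charge +1): no H
  1 × O: 1 H
  1 × O: no H
  Total hydrogens = 18.
Net charge +1.
Molecular formula: C12H18N3O2+

C12H18N3O2+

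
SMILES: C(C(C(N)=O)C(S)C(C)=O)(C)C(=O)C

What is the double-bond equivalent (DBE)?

Molecular formula from the SMILES: C9H15NO3S.
DoU = (2C + 2 + N − H − X)/2 = (2·9 + 2 + 1 − 15 − 0)/2 = 6/2 = 3.
(Structurally: 0 ring(s) + 3 π bond(s) = 3.)

3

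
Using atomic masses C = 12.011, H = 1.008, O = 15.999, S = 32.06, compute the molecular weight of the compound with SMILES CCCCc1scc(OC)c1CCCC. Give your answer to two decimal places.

Molecular formula: C13H22OS.
M = 13×12.011 + 22×1.008 + 1×15.999 + 1×32.06 = 226.38 g/mol.

226.38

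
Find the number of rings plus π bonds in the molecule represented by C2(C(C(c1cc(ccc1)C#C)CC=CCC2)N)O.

Molecular formula from the SMILES: C16H19NO.
DoU = (2C + 2 + N − H − X)/2 = (2·16 + 2 + 1 − 19 − 0)/2 = 16/2 = 8.
(Structurally: 2 ring(s) + 6 π bond(s) = 8.)

8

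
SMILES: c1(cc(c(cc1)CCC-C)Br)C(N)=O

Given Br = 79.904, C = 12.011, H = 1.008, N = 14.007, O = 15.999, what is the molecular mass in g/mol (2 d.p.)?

256.14

Molecular formula: C11H14BrNO.
M = 1×79.904 + 11×12.011 + 14×1.008 + 1×14.007 + 1×15.999 = 256.14 g/mol.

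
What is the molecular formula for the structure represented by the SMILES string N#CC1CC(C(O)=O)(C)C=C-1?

C8H9NO2

Heavy atoms from the SMILES: 8 C, 1 N, 2 O.
Implicit hydrogens by atom environment:
  3 × C: 1 H each → 3
  3 × C: no H
  1 × C: 3 H
  1 × C: 2 H
  1 × N: no H
  1 × O: 1 H
  1 × O: no H
  Total hydrogens = 9.
Molecular formula: C8H9NO2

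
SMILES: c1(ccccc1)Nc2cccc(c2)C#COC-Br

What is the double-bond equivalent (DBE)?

Molecular formula from the SMILES: C15H12BrNO.
DoU = (2C + 2 + N − H − X)/2 = (2·15 + 2 + 1 − 12 − 1)/2 = 20/2 = 10.
(Structurally: 2 ring(s) + 8 π bond(s) = 10.)

10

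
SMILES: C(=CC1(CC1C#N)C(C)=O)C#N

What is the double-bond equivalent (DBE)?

7

Molecular formula from the SMILES: C9H8N2O.
DoU = (2C + 2 + N − H − X)/2 = (2·9 + 2 + 2 − 8 − 0)/2 = 14/2 = 7.
(Structurally: 1 ring(s) + 6 π bond(s) = 7.)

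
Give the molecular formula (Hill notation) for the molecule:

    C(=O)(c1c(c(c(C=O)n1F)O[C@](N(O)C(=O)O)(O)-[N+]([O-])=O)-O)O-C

C9H8FN3O11

Heavy atoms from the SMILES: 9 C, 1 F, 3 N, 11 O.
Implicit hydrogens by atom environment:
  6 × O: no H
  4 × C (aromatic): no H
  4 × O: 1 H each → 4
  3 × C: no H
  1 × C: 3 H
  1 × C: 1 H
  1 × F: no H
  1 × N (aromatic): no H
  1 × N: no H
  1 × N (charge +1): no H
  1 × O (charge -1): no H
  Total hydrogens = 8.
Molecular formula: C9H8FN3O11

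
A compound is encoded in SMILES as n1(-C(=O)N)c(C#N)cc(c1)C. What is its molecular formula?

C7H7N3O

Heavy atoms from the SMILES: 7 C, 3 N, 1 O.
Implicit hydrogens by atom environment:
  2 × C (aromatic): 1 H each → 2
  2 × C (aromatic): no H
  2 × C: no H
  1 × C: 3 H
  1 × N: 2 H
  1 × N (aromatic): no H
  1 × N: no H
  1 × O: no H
  Total hydrogens = 7.
Molecular formula: C7H7N3O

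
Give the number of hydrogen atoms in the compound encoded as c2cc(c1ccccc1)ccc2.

10

Hydrogens are implicit in SMILES; fill each atom to its normal valence:
  10 × C (aromatic): 1 H each → 10
  2 × C (aromatic): no H
  Total hydrogens = 10.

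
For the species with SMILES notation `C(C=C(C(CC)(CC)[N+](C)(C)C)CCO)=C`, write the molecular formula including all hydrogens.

Heavy atoms from the SMILES: 14 C, 1 N, 1 O.
Implicit hydrogens by atom environment:
  5 × C: 3 H each → 15
  5 × C: 2 H each → 10
  2 × C: 1 H each → 2
  2 × C: no H
  1 × N (charge +1): no H
  1 × O: 1 H
  Total hydrogens = 28.
Net charge +1.
Molecular formula: C14H28NO+

C14H28NO+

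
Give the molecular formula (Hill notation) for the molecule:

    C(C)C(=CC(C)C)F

Heavy atoms from the SMILES: 7 C, 1 F.
Implicit hydrogens by atom environment:
  3 × C: 3 H each → 9
  2 × C: 1 H each → 2
  1 × C: 2 H
  1 × C: no H
  1 × F: no H
  Total hydrogens = 13.
Molecular formula: C7H13F

C7H13F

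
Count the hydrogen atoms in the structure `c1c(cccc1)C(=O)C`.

8

Hydrogens are implicit in SMILES; fill each atom to its normal valence:
  5 × C (aromatic): 1 H each → 5
  1 × C: 3 H
  1 × C (aromatic): no H
  1 × C: no H
  1 × O: no H
  Total hydrogens = 8.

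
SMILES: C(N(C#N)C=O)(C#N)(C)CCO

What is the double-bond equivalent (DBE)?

Molecular formula from the SMILES: C7H9N3O2.
DoU = (2C + 2 + N − H − X)/2 = (2·7 + 2 + 3 − 9 − 0)/2 = 10/2 = 5.
(Structurally: 0 ring(s) + 5 π bond(s) = 5.)

5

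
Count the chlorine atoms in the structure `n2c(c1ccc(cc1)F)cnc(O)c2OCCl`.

1

The symbol for chlorine appears 1 time in the SMILES.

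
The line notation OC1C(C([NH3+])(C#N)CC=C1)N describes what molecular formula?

Heavy atoms from the SMILES: 7 C, 3 N, 1 O.
Implicit hydrogens by atom environment:
  4 × C: 1 H each → 4
  2 × C: no H
  1 × C: 2 H
  1 × N (charge +1): 3 H
  1 × N: 2 H
  1 × N: no H
  1 × O: 1 H
  Total hydrogens = 12.
Net charge +1.
Molecular formula: C7H12N3O+

C7H12N3O+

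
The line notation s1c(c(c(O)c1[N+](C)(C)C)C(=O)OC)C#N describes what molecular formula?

C10H13N2O3S+

Heavy atoms from the SMILES: 10 C, 2 N, 3 O, 1 S.
Implicit hydrogens by atom environment:
  4 × C: 3 H each → 12
  4 × C (aromatic): no H
  2 × C: no H
  2 × O: no H
  1 × N: no H
  1 × N (charge +1): no H
  1 × O: 1 H
  1 × S (aromatic): no H
  Total hydrogens = 13.
Net charge +1.
Molecular formula: C10H13N2O3S+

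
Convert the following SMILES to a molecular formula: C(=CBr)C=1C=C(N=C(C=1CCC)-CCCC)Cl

C14H19BrClN

Heavy atoms from the SMILES: 1 Br, 14 C, 1 Cl, 1 N.
Implicit hydrogens by atom environment:
  5 × C: 2 H each → 10
  4 × C (aromatic): no H
  2 × C: 3 H each → 6
  2 × C: 1 H each → 2
  1 × Br: no H
  1 × C (aromatic): 1 H
  1 × Cl: no H
  1 × N (aromatic): no H
  Total hydrogens = 19.
Molecular formula: C14H19BrClN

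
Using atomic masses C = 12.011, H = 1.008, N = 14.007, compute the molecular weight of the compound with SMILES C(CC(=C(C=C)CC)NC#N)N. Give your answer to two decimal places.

Molecular formula: C9H15N3.
M = 9×12.011 + 15×1.008 + 3×14.007 = 165.24 g/mol.

165.24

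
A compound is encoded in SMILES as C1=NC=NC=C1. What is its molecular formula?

C4H4N2

Heavy atoms from the SMILES: 4 C, 2 N.
Implicit hydrogens by atom environment:
  4 × C (aromatic): 1 H each → 4
  2 × N (aromatic): no H
  Total hydrogens = 4.
Molecular formula: C4H4N2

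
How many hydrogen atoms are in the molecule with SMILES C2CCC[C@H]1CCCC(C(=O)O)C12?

18

Hydrogens are implicit in SMILES; fill each atom to its normal valence:
  7 × C: 2 H each → 14
  3 × C: 1 H each → 3
  1 × C: no H
  1 × O: 1 H
  1 × O: no H
  Total hydrogens = 18.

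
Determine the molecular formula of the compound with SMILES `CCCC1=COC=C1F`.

Heavy atoms from the SMILES: 7 C, 1 F, 1 O.
Implicit hydrogens by atom environment:
  2 × C: 2 H each → 4
  2 × C (aromatic): 1 H each → 2
  2 × C (aromatic): no H
  1 × C: 3 H
  1 × F: no H
  1 × O (aromatic): no H
  Total hydrogens = 9.
Molecular formula: C7H9FO

C7H9FO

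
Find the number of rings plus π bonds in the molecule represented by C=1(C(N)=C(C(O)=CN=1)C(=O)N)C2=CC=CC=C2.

Molecular formula from the SMILES: C12H11N3O2.
DoU = (2C + 2 + N − H − X)/2 = (2·12 + 2 + 3 − 11 − 0)/2 = 18/2 = 9.
(Structurally: 2 ring(s) + 7 π bond(s) = 9.)

9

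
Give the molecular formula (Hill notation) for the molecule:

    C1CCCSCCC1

Heavy atoms from the SMILES: 7 C, 1 S.
Implicit hydrogens by atom environment:
  7 × C: 2 H each → 14
  1 × S: no H
  Total hydrogens = 14.
Molecular formula: C7H14S

C7H14S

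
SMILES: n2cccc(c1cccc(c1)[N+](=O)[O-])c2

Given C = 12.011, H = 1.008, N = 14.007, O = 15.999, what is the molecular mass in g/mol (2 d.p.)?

200.20

Molecular formula: C11H8N2O2.
M = 11×12.011 + 8×1.008 + 2×14.007 + 2×15.999 = 200.20 g/mol.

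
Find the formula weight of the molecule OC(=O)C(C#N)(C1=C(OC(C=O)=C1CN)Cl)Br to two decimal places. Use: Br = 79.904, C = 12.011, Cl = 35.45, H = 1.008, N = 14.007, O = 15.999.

321.51

Molecular formula: C9H6BrClN2O4.
M = 1×79.904 + 9×12.011 + 1×35.45 + 6×1.008 + 2×14.007 + 4×15.999 = 321.51 g/mol.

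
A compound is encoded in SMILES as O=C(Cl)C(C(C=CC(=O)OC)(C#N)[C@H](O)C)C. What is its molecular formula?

C11H14ClNO4

Heavy atoms from the SMILES: 11 C, 1 Cl, 1 N, 4 O.
Implicit hydrogens by atom environment:
  4 × C: 1 H each → 4
  4 × C: no H
  3 × C: 3 H each → 9
  3 × O: no H
  1 × Cl: no H
  1 × N: no H
  1 × O: 1 H
  Total hydrogens = 14.
Molecular formula: C11H14ClNO4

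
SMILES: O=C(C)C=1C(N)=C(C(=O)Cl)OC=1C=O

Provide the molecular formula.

C8H6ClNO4

Heavy atoms from the SMILES: 8 C, 1 Cl, 1 N, 4 O.
Implicit hydrogens by atom environment:
  4 × C (aromatic): no H
  3 × O: no H
  2 × C: no H
  1 × C: 3 H
  1 × C: 1 H
  1 × Cl: no H
  1 × N: 2 H
  1 × O (aromatic): no H
  Total hydrogens = 6.
Molecular formula: C8H6ClNO4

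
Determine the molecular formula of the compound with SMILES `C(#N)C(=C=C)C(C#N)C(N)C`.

C8H9N3

Heavy atoms from the SMILES: 8 C, 3 N.
Implicit hydrogens by atom environment:
  4 × C: no H
  2 × C: 1 H each → 2
  2 × N: no H
  1 × C: 3 H
  1 × C: 2 H
  1 × N: 2 H
  Total hydrogens = 9.
Molecular formula: C8H9N3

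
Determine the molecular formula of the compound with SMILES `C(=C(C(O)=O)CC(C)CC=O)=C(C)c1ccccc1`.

C16H18O3

Heavy atoms from the SMILES: 16 C, 3 O.
Implicit hydrogens by atom environment:
  5 × C (aromatic): 1 H each → 5
  4 × C: no H
  2 × C: 3 H each → 6
  2 × C: 2 H each → 4
  2 × C: 1 H each → 2
  2 × O: no H
  1 × C (aromatic): no H
  1 × O: 1 H
  Total hydrogens = 18.
Molecular formula: C16H18O3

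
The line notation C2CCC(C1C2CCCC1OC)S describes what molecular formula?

C11H20OS

Heavy atoms from the SMILES: 11 C, 1 O, 1 S.
Implicit hydrogens by atom environment:
  6 × C: 2 H each → 12
  4 × C: 1 H each → 4
  1 × C: 3 H
  1 × O: no H
  1 × S: 1 H
  Total hydrogens = 20.
Molecular formula: C11H20OS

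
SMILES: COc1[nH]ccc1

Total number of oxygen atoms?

The symbol for oxygen appears 1 time in the SMILES.

1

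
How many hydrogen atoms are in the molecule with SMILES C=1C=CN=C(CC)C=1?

Hydrogens are implicit in SMILES; fill each atom to its normal valence:
  4 × C (aromatic): 1 H each → 4
  1 × C: 3 H
  1 × C: 2 H
  1 × C (aromatic): no H
  1 × N (aromatic): no H
  Total hydrogens = 9.

9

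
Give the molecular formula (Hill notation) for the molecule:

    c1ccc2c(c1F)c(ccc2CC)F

C12H10F2

Heavy atoms from the SMILES: 12 C, 2 F.
Implicit hydrogens by atom environment:
  5 × C (aromatic): 1 H each → 5
  5 × C (aromatic): no H
  2 × F: no H
  1 × C: 3 H
  1 × C: 2 H
  Total hydrogens = 10.
Molecular formula: C12H10F2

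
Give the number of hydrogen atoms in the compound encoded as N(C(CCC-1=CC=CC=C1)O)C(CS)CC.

Hydrogens are implicit in SMILES; fill each atom to its normal valence:
  5 × C (aromatic): 1 H each → 5
  4 × C: 2 H each → 8
  2 × C: 1 H each → 2
  1 × C: 3 H
  1 × C (aromatic): no H
  1 × N: 1 H
  1 × O: 1 H
  1 × S: 1 H
  Total hydrogens = 21.

21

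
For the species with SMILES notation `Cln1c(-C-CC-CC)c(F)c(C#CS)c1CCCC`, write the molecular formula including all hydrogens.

C15H21ClFNS

Heavy atoms from the SMILES: 15 C, 1 Cl, 1 F, 1 N, 1 S.
Implicit hydrogens by atom environment:
  7 × C: 2 H each → 14
  4 × C (aromatic): no H
  2 × C: 3 H each → 6
  2 × C: no H
  1 × Cl: no H
  1 × F: no H
  1 × N (aromatic): no H
  1 × S: 1 H
  Total hydrogens = 21.
Molecular formula: C15H21ClFNS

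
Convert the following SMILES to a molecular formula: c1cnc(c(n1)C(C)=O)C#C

Heavy atoms from the SMILES: 8 C, 2 N, 1 O.
Implicit hydrogens by atom environment:
  2 × C (aromatic): 1 H each → 2
  2 × C (aromatic): no H
  2 × C: no H
  2 × N (aromatic): no H
  1 × C: 3 H
  1 × C: 1 H
  1 × O: no H
  Total hydrogens = 6.
Molecular formula: C8H6N2O

C8H6N2O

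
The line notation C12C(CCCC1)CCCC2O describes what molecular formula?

C10H18O

Heavy atoms from the SMILES: 10 C, 1 O.
Implicit hydrogens by atom environment:
  7 × C: 2 H each → 14
  3 × C: 1 H each → 3
  1 × O: 1 H
  Total hydrogens = 18.
Molecular formula: C10H18O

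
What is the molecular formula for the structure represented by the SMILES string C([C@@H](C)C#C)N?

C5H9N

Heavy atoms from the SMILES: 5 C, 1 N.
Implicit hydrogens by atom environment:
  2 × C: 1 H each → 2
  1 × C: 3 H
  1 × C: 2 H
  1 × C: no H
  1 × N: 2 H
  Total hydrogens = 9.
Molecular formula: C5H9N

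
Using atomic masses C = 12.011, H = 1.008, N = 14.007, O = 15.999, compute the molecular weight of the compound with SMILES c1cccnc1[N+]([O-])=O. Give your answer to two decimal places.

Molecular formula: C5H4N2O2.
M = 5×12.011 + 4×1.008 + 2×14.007 + 2×15.999 = 124.10 g/mol.

124.10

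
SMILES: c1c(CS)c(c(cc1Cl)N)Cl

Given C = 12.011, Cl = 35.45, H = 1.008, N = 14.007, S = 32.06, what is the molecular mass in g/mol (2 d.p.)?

208.10

Molecular formula: C7H7Cl2NS.
M = 7×12.011 + 2×35.45 + 7×1.008 + 1×14.007 + 1×32.06 = 208.10 g/mol.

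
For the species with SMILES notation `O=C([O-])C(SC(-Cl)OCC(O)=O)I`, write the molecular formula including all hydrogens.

C5H5ClIO5S-

Heavy atoms from the SMILES: 5 C, 1 Cl, 1 I, 5 O, 1 S.
Implicit hydrogens by atom environment:
  3 × O: no H
  2 × C: 1 H each → 2
  2 × C: no H
  1 × C: 2 H
  1 × Cl: no H
  1 × I: no H
  1 × O: 1 H
  1 × O (charge -1): no H
  1 × S: no H
  Total hydrogens = 5.
Net charge -1.
Molecular formula: C5H5ClIO5S-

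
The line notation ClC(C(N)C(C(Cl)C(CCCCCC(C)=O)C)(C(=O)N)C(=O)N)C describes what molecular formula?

C16H29Cl2N3O3

Heavy atoms from the SMILES: 16 C, 2 Cl, 3 N, 3 O.
Implicit hydrogens by atom environment:
  5 × C: 2 H each → 10
  4 × C: 1 H each → 4
  4 × C: no H
  3 × C: 3 H each → 9
  3 × N: 2 H each → 6
  3 × O: no H
  2 × Cl: no H
  Total hydrogens = 29.
Molecular formula: C16H29Cl2N3O3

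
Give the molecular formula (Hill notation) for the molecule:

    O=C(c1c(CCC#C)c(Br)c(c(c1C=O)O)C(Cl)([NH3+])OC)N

Heavy atoms from the SMILES: 1 Br, 14 C, 1 Cl, 2 N, 4 O.
Implicit hydrogens by atom environment:
  6 × C (aromatic): no H
  3 × C: no H
  3 × O: no H
  2 × C: 2 H each → 4
  2 × C: 1 H each → 2
  1 × Br: no H
  1 × C: 3 H
  1 × Cl: no H
  1 × N (charge +1): 3 H
  1 × N: 2 H
  1 × O: 1 H
  Total hydrogens = 15.
Net charge +1.
Molecular formula: C14H15BrClN2O4+

C14H15BrClN2O4+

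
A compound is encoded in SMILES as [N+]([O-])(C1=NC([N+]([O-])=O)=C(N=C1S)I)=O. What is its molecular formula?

Heavy atoms from the SMILES: 4 C, 1 I, 4 N, 4 O, 1 S.
Implicit hydrogens by atom environment:
  4 × C (aromatic): no H
  2 × N (aromatic): no H
  2 × N (charge +1): no H
  2 × O: no H
  2 × O (charge -1): no H
  1 × I: no H
  1 × S: 1 H
  Total hydrogens = 1.
Molecular formula: C4HIN4O4S

C4HIN4O4S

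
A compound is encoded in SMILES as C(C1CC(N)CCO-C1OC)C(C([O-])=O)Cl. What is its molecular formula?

Heavy atoms from the SMILES: 10 C, 1 Cl, 1 N, 4 O.
Implicit hydrogens by atom environment:
  4 × C: 2 H each → 8
  4 × C: 1 H each → 4
  3 × O: no H
  1 × C: 3 H
  1 × C: no H
  1 × Cl: no H
  1 × N: 2 H
  1 × O (charge -1): no H
  Total hydrogens = 17.
Net charge -1.
Molecular formula: C10H17ClNO4-

C10H17ClNO4-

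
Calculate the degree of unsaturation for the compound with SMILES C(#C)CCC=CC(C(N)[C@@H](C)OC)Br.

Molecular formula from the SMILES: C11H18BrNO.
DoU = (2C + 2 + N − H − X)/2 = (2·11 + 2 + 1 − 18 − 1)/2 = 6/2 = 3.
(Structurally: 0 ring(s) + 3 π bond(s) = 3.)

3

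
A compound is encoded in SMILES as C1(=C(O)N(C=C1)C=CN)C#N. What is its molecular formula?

Heavy atoms from the SMILES: 7 C, 3 N, 1 O.
Implicit hydrogens by atom environment:
  2 × C (aromatic): 1 H each → 2
  2 × C: 1 H each → 2
  2 × C (aromatic): no H
  1 × C: no H
  1 × N: 2 H
  1 × N (aromatic): no H
  1 × N: no H
  1 × O: 1 H
  Total hydrogens = 7.
Molecular formula: C7H7N3O

C7H7N3O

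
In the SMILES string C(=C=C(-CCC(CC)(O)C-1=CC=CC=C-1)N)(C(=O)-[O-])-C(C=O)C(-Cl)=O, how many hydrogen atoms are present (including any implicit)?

19

Hydrogens are implicit in SMILES; fill each atom to its normal valence:
  6 × C: no H
  5 × C (aromatic): 1 H each → 5
  3 × C: 2 H each → 6
  3 × O: no H
  2 × C: 1 H each → 2
  1 × C: 3 H
  1 × C (aromatic): no H
  1 × Cl: no H
  1 × N: 2 H
  1 × O: 1 H
  1 × O (charge -1): no H
  Total hydrogens = 19.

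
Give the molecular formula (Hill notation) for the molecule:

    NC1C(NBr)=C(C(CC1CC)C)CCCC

C13H25BrN2

Heavy atoms from the SMILES: 1 Br, 13 C, 2 N.
Implicit hydrogens by atom environment:
  5 × C: 2 H each → 10
  3 × C: 3 H each → 9
  3 × C: 1 H each → 3
  2 × C: no H
  1 × Br: no H
  1 × N: 2 H
  1 × N: 1 H
  Total hydrogens = 25.
Molecular formula: C13H25BrN2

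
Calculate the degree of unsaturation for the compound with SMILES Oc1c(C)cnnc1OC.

Molecular formula from the SMILES: C6H8N2O2.
DoU = (2C + 2 + N − H − X)/2 = (2·6 + 2 + 2 − 8 − 0)/2 = 8/2 = 4.
(Structurally: 1 ring(s) + 3 π bond(s) = 4.)

4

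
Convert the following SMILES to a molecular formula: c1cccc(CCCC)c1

Heavy atoms from the SMILES: 10 C.
Implicit hydrogens by atom environment:
  5 × C (aromatic): 1 H each → 5
  3 × C: 2 H each → 6
  1 × C: 3 H
  1 × C (aromatic): no H
  Total hydrogens = 14.
Molecular formula: C10H14

C10H14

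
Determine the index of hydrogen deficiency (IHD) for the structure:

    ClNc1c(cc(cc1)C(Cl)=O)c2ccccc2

9

Molecular formula from the SMILES: C13H9Cl2NO.
DoU = (2C + 2 + N − H − X)/2 = (2·13 + 2 + 1 − 9 − 2)/2 = 18/2 = 9.
(Structurally: 2 ring(s) + 7 π bond(s) = 9.)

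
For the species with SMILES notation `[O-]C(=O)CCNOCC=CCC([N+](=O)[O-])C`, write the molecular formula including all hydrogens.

Heavy atoms from the SMILES: 9 C, 2 N, 5 O.
Implicit hydrogens by atom environment:
  4 × C: 2 H each → 8
  3 × C: 1 H each → 3
  3 × O: no H
  2 × O (charge -1): no H
  1 × C: 3 H
  1 × C: no H
  1 × N: 1 H
  1 × N (charge +1): no H
  Total hydrogens = 15.
Net charge -1.
Molecular formula: C9H15N2O5-

C9H15N2O5-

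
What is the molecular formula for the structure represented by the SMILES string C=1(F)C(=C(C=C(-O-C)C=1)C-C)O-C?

Heavy atoms from the SMILES: 10 C, 1 F, 2 O.
Implicit hydrogens by atom environment:
  4 × C (aromatic): no H
  3 × C: 3 H each → 9
  2 × C (aromatic): 1 H each → 2
  2 × O: no H
  1 × C: 2 H
  1 × F: no H
  Total hydrogens = 13.
Molecular formula: C10H13FO2

C10H13FO2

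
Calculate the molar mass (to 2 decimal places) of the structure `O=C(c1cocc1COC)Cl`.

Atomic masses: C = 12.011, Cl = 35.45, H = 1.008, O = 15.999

174.58

Molecular formula: C7H7ClO3.
M = 7×12.011 + 1×35.45 + 7×1.008 + 3×15.999 = 174.58 g/mol.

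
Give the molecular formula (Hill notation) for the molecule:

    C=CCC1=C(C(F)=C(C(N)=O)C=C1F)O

C10H9F2NO2

Heavy atoms from the SMILES: 10 C, 2 F, 1 N, 2 O.
Implicit hydrogens by atom environment:
  5 × C (aromatic): no H
  2 × C: 2 H each → 4
  2 × F: no H
  1 × C (aromatic): 1 H
  1 × C: 1 H
  1 × C: no H
  1 × N: 2 H
  1 × O: 1 H
  1 × O: no H
  Total hydrogens = 9.
Molecular formula: C10H9F2NO2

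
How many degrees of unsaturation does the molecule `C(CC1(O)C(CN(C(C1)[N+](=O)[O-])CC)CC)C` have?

2

Molecular formula from the SMILES: C12H24N2O3.
DoU = (2C + 2 + N − H − X)/2 = (2·12 + 2 + 2 − 24 − 0)/2 = 4/2 = 2.
(Structurally: 1 ring(s) + 1 π bond(s) = 2.)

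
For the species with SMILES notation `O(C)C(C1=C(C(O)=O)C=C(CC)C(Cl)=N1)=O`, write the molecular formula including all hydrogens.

C10H10ClNO4

Heavy atoms from the SMILES: 10 C, 1 Cl, 1 N, 4 O.
Implicit hydrogens by atom environment:
  4 × C (aromatic): no H
  3 × O: no H
  2 × C: 3 H each → 6
  2 × C: no H
  1 × C: 2 H
  1 × C (aromatic): 1 H
  1 × Cl: no H
  1 × N (aromatic): no H
  1 × O: 1 H
  Total hydrogens = 10.
Molecular formula: C10H10ClNO4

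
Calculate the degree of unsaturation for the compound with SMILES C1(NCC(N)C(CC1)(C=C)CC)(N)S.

Molecular formula from the SMILES: C10H21N3S.
DoU = (2C + 2 + N − H − X)/2 = (2·10 + 2 + 3 − 21 − 0)/2 = 4/2 = 2.
(Structurally: 1 ring(s) + 1 π bond(s) = 2.)

2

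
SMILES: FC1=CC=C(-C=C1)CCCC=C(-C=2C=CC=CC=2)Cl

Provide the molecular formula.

Heavy atoms from the SMILES: 17 C, 1 Cl, 1 F.
Implicit hydrogens by atom environment:
  9 × C (aromatic): 1 H each → 9
  3 × C: 2 H each → 6
  3 × C (aromatic): no H
  1 × C: 1 H
  1 × C: no H
  1 × Cl: no H
  1 × F: no H
  Total hydrogens = 16.
Molecular formula: C17H16ClF

C17H16ClF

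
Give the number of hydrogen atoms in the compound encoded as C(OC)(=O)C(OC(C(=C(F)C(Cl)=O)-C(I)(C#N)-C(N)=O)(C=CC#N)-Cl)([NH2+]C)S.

Hydrogens are implicit in SMILES; fill each atom to its normal valence:
  10 × C: no H
  5 × O: no H
  2 × C: 3 H each → 6
  2 × C: 1 H each → 2
  2 × Cl: no H
  2 × N: no H
  1 × F: no H
  1 × I: no H
  1 × N: 2 H
  1 × N (charge +1): 2 H
  1 × S: 1 H
  Total hydrogens = 13.

13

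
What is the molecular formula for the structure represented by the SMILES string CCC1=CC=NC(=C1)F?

Heavy atoms from the SMILES: 7 C, 1 F, 1 N.
Implicit hydrogens by atom environment:
  3 × C (aromatic): 1 H each → 3
  2 × C (aromatic): no H
  1 × C: 3 H
  1 × C: 2 H
  1 × F: no H
  1 × N (aromatic): no H
  Total hydrogens = 8.
Molecular formula: C7H8FN

C7H8FN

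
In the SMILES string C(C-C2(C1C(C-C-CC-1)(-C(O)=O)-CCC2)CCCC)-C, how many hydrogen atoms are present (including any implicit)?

Hydrogens are implicit in SMILES; fill each atom to its normal valence:
  12 × C: 2 H each → 24
  3 × C: no H
  2 × C: 3 H each → 6
  1 × C: 1 H
  1 × O: 1 H
  1 × O: no H
  Total hydrogens = 32.

32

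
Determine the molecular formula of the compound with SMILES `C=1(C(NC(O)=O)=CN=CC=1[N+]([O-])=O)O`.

C6H5N3O5

Heavy atoms from the SMILES: 6 C, 3 N, 5 O.
Implicit hydrogens by atom environment:
  3 × C (aromatic): no H
  2 × C (aromatic): 1 H each → 2
  2 × O: 1 H each → 2
  2 × O: no H
  1 × C: no H
  1 × N: 1 H
  1 × N (aromatic): no H
  1 × N (charge +1): no H
  1 × O (charge -1): no H
  Total hydrogens = 5.
Molecular formula: C6H5N3O5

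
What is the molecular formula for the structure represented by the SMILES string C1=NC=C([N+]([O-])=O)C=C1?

Heavy atoms from the SMILES: 5 C, 2 N, 2 O.
Implicit hydrogens by atom environment:
  4 × C (aromatic): 1 H each → 4
  1 × C (aromatic): no H
  1 × N (aromatic): no H
  1 × N (charge +1): no H
  1 × O: no H
  1 × O (charge -1): no H
  Total hydrogens = 4.
Molecular formula: C5H4N2O2

C5H4N2O2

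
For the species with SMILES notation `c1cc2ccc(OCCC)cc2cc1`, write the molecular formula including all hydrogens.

C13H14O

Heavy atoms from the SMILES: 13 C, 1 O.
Implicit hydrogens by atom environment:
  7 × C (aromatic): 1 H each → 7
  3 × C (aromatic): no H
  2 × C: 2 H each → 4
  1 × C: 3 H
  1 × O: no H
  Total hydrogens = 14.
Molecular formula: C13H14O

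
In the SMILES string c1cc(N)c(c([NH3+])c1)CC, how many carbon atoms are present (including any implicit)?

8

The symbol for carbon appears 8 times in the SMILES. Lowercase c denotes aromatic carbon and counts toward C.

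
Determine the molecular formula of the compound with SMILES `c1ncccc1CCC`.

C8H11N

Heavy atoms from the SMILES: 8 C, 1 N.
Implicit hydrogens by atom environment:
  4 × C (aromatic): 1 H each → 4
  2 × C: 2 H each → 4
  1 × C: 3 H
  1 × C (aromatic): no H
  1 × N (aromatic): no H
  Total hydrogens = 11.
Molecular formula: C8H11N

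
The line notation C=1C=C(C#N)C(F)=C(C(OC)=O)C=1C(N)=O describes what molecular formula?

Heavy atoms from the SMILES: 10 C, 1 F, 2 N, 3 O.
Implicit hydrogens by atom environment:
  4 × C (aromatic): no H
  3 × C: no H
  3 × O: no H
  2 × C (aromatic): 1 H each → 2
  1 × C: 3 H
  1 × F: no H
  1 × N: 2 H
  1 × N: no H
  Total hydrogens = 7.
Molecular formula: C10H7FN2O3

C10H7FN2O3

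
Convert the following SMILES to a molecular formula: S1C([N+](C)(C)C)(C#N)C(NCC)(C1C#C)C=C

C13H20N3S+

Heavy atoms from the SMILES: 13 C, 3 N, 1 S.
Implicit hydrogens by atom environment:
  4 × C: 3 H each → 12
  4 × C: no H
  3 × C: 1 H each → 3
  2 × C: 2 H each → 4
  1 × N: 1 H
  1 × N: no H
  1 × N (charge +1): no H
  1 × S: no H
  Total hydrogens = 20.
Net charge +1.
Molecular formula: C13H20N3S+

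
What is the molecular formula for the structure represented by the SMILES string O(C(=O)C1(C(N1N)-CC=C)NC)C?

C8H15N3O2

Heavy atoms from the SMILES: 8 C, 3 N, 2 O.
Implicit hydrogens by atom environment:
  2 × C: 3 H each → 6
  2 × C: 2 H each → 4
  2 × C: 1 H each → 2
  2 × C: no H
  2 × O: no H
  1 × N: 2 H
  1 × N: 1 H
  1 × N: no H
  Total hydrogens = 15.
Molecular formula: C8H15N3O2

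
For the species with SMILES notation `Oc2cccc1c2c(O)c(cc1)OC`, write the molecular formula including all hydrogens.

Heavy atoms from the SMILES: 11 C, 3 O.
Implicit hydrogens by atom environment:
  5 × C (aromatic): 1 H each → 5
  5 × C (aromatic): no H
  2 × O: 1 H each → 2
  1 × C: 3 H
  1 × O: no H
  Total hydrogens = 10.
Molecular formula: C11H10O3

C11H10O3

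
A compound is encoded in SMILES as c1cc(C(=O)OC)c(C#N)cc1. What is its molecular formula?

C9H7NO2

Heavy atoms from the SMILES: 9 C, 1 N, 2 O.
Implicit hydrogens by atom environment:
  4 × C (aromatic): 1 H each → 4
  2 × C (aromatic): no H
  2 × C: no H
  2 × O: no H
  1 × C: 3 H
  1 × N: no H
  Total hydrogens = 7.
Molecular formula: C9H7NO2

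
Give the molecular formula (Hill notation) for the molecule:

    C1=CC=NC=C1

C5H5N

Heavy atoms from the SMILES: 5 C, 1 N.
Implicit hydrogens by atom environment:
  5 × C (aromatic): 1 H each → 5
  1 × N (aromatic): no H
  Total hydrogens = 5.
Molecular formula: C5H5N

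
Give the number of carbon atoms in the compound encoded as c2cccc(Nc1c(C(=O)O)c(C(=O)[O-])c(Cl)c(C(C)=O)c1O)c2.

The symbol for carbon appears 16 times in the SMILES. Lowercase c denotes aromatic carbon and counts toward C.

16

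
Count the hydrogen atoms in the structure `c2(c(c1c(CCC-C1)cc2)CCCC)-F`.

19

Hydrogens are implicit in SMILES; fill each atom to its normal valence:
  7 × C: 2 H each → 14
  4 × C (aromatic): no H
  2 × C (aromatic): 1 H each → 2
  1 × C: 3 H
  1 × F: no H
  Total hydrogens = 19.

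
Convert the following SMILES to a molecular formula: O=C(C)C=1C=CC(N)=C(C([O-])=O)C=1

Heavy atoms from the SMILES: 9 C, 1 N, 3 O.
Implicit hydrogens by atom environment:
  3 × C (aromatic): 1 H each → 3
  3 × C (aromatic): no H
  2 × C: no H
  2 × O: no H
  1 × C: 3 H
  1 × N: 2 H
  1 × O (charge -1): no H
  Total hydrogens = 8.
Net charge -1.
Molecular formula: C9H8NO3-

C9H8NO3-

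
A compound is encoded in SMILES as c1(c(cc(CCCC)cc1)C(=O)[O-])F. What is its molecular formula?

C11H12FO2-

Heavy atoms from the SMILES: 11 C, 1 F, 2 O.
Implicit hydrogens by atom environment:
  3 × C: 2 H each → 6
  3 × C (aromatic): 1 H each → 3
  3 × C (aromatic): no H
  1 × C: 3 H
  1 × C: no H
  1 × F: no H
  1 × O: no H
  1 × O (charge -1): no H
  Total hydrogens = 12.
Net charge -1.
Molecular formula: C11H12FO2-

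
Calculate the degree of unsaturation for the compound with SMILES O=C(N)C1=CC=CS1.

4

Molecular formula from the SMILES: C5H5NOS.
DoU = (2C + 2 + N − H − X)/2 = (2·5 + 2 + 1 − 5 − 0)/2 = 8/2 = 4.
(Structurally: 1 ring(s) + 3 π bond(s) = 4.)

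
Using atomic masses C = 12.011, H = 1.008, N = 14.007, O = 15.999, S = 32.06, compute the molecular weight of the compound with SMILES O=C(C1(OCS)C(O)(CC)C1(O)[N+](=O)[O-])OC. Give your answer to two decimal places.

267.25

Molecular formula: C8H13NO7S.
M = 8×12.011 + 13×1.008 + 1×14.007 + 7×15.999 + 1×32.06 = 267.25 g/mol.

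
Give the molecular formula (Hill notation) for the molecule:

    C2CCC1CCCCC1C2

Heavy atoms from the SMILES: 10 C.
Implicit hydrogens by atom environment:
  8 × C: 2 H each → 16
  2 × C: 1 H each → 2
  Total hydrogens = 18.
Molecular formula: C10H18

C10H18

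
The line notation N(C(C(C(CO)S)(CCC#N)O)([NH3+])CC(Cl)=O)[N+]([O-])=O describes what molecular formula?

Heavy atoms from the SMILES: 9 C, 1 Cl, 4 N, 5 O, 1 S.
Implicit hydrogens by atom environment:
  4 × C: 2 H each → 8
  4 × C: no H
  2 × O: 1 H each → 2
  2 × O: no H
  1 × C: 1 H
  1 × Cl: no H
  1 × N (charge +1): 3 H
  1 × N: 1 H
  1 × N (charge +1): no H
  1 × N: no H
  1 × O (charge -1): no H
  1 × S: 1 H
  Total hydrogens = 16.
Net charge +1.
Molecular formula: C9H16ClN4O5S+

C9H16ClN4O5S+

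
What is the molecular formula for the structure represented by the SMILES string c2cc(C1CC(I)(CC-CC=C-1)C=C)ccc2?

C16H19I

Heavy atoms from the SMILES: 16 C, 1 I.
Implicit hydrogens by atom environment:
  5 × C: 2 H each → 10
  5 × C (aromatic): 1 H each → 5
  4 × C: 1 H each → 4
  1 × C: no H
  1 × C (aromatic): no H
  1 × I: no H
  Total hydrogens = 19.
Molecular formula: C16H19I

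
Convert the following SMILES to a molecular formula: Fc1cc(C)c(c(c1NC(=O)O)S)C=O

Heavy atoms from the SMILES: 9 C, 1 F, 1 N, 3 O, 1 S.
Implicit hydrogens by atom environment:
  5 × C (aromatic): no H
  2 × O: no H
  1 × C: 3 H
  1 × C (aromatic): 1 H
  1 × C: 1 H
  1 × C: no H
  1 × F: no H
  1 × N: 1 H
  1 × O: 1 H
  1 × S: 1 H
  Total hydrogens = 8.
Molecular formula: C9H8FNO3S

C9H8FNO3S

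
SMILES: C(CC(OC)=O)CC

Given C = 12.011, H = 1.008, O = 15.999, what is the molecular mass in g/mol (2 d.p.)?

Molecular formula: C6H12O2.
M = 6×12.011 + 12×1.008 + 2×15.999 = 116.16 g/mol.

116.16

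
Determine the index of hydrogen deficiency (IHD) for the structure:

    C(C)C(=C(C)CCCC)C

1

Molecular formula from the SMILES: C10H20.
DoU = (2C + 2 + N − H − X)/2 = (2·10 + 2 + 0 − 20 − 0)/2 = 2/2 = 1.
(Structurally: 0 ring(s) + 1 π bond(s) = 1.)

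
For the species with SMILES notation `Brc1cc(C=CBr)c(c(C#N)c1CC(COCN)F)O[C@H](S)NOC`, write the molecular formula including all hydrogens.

Heavy atoms from the SMILES: 2 Br, 15 C, 1 F, 3 N, 3 O, 1 S.
Implicit hydrogens by atom environment:
  5 × C (aromatic): no H
  4 × C: 1 H each → 4
  3 × C: 2 H each → 6
  3 × O: no H
  2 × Br: no H
  1 × C: 3 H
  1 × C (aromatic): 1 H
  1 × C: no H
  1 × F: no H
  1 × N: 2 H
  1 × N: 1 H
  1 × N: no H
  1 × S: 1 H
  Total hydrogens = 18.
Molecular formula: C15H18Br2FN3O3S

C15H18Br2FN3O3S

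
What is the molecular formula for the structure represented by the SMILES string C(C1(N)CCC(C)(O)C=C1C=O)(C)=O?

C10H15NO3

Heavy atoms from the SMILES: 10 C, 1 N, 3 O.
Implicit hydrogens by atom environment:
  4 × C: no H
  2 × C: 3 H each → 6
  2 × C: 2 H each → 4
  2 × C: 1 H each → 2
  2 × O: no H
  1 × N: 2 H
  1 × O: 1 H
  Total hydrogens = 15.
Molecular formula: C10H15NO3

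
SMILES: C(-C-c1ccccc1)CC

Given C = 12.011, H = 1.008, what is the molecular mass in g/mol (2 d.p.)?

Molecular formula: C10H14.
M = 10×12.011 + 14×1.008 = 134.22 g/mol.

134.22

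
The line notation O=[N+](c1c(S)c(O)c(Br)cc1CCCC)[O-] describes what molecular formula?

C10H12BrNO3S

Heavy atoms from the SMILES: 1 Br, 10 C, 1 N, 3 O, 1 S.
Implicit hydrogens by atom environment:
  5 × C (aromatic): no H
  3 × C: 2 H each → 6
  1 × Br: no H
  1 × C: 3 H
  1 × C (aromatic): 1 H
  1 × N (charge +1): no H
  1 × O: 1 H
  1 × O: no H
  1 × O (charge -1): no H
  1 × S: 1 H
  Total hydrogens = 12.
Molecular formula: C10H12BrNO3S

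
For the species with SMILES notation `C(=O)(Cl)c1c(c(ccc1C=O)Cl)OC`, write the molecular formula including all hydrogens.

Heavy atoms from the SMILES: 9 C, 2 Cl, 3 O.
Implicit hydrogens by atom environment:
  4 × C (aromatic): no H
  3 × O: no H
  2 × C (aromatic): 1 H each → 2
  2 × Cl: no H
  1 × C: 3 H
  1 × C: 1 H
  1 × C: no H
  Total hydrogens = 6.
Molecular formula: C9H6Cl2O3

C9H6Cl2O3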